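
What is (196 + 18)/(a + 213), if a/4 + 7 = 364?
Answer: 214/1641 ≈ 0.13041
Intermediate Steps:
a = 1428 (a = -28 + 4*364 = -28 + 1456 = 1428)
(196 + 18)/(a + 213) = (196 + 18)/(1428 + 213) = 214/1641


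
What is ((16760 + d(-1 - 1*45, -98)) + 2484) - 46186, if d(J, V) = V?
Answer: -27040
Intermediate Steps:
((16760 + d(-1 - 1*45, -98)) + 2484) - 46186 = ((16760 - 98) + 2484) - 46186 = (16662 + 2484) - 46186 = 19146 - 46186 = -27040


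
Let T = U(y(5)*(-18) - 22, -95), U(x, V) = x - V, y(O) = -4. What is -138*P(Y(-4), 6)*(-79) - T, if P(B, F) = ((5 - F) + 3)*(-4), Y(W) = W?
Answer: -87361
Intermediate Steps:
P(B, F) = -32 + 4*F (P(B, F) = (8 - F)*(-4) = -32 + 4*F)
T = 145 (T = (-4*(-18) - 22) - 1*(-95) = (72 - 22) + 95 = 50 + 95 = 145)
-138*P(Y(-4), 6)*(-79) - T = -138*(-32 + 4*6)*(-79) - 1*145 = -138*(-32 + 24)*(-79) - 145 = -138*(-8)*(-79) - 145 = 1104*(-79) - 145 = -87216 - 145 = -87361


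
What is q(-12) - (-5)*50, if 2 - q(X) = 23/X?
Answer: 3047/12 ≈ 253.92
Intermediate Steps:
q(X) = 2 - 23/X
q(-12) - (-5)*50 = (2 - 23/(-12)) - (-5)*50 = (2 - 23*(-1/12)) - 1*(-250) = (2 + 23/12) + 250 = 47/12 + 250 = 3047/12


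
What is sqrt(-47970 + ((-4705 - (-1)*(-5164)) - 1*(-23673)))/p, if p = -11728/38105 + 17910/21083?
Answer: 803367715*I*sqrt(34166)/435199126 ≈ 341.21*I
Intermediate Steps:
p = 435199126/803367715 (p = -11728*1/38105 + 17910*(1/21083) = -11728/38105 + 17910/21083 = 435199126/803367715 ≈ 0.54172)
sqrt(-47970 + ((-4705 - (-1)*(-5164)) - 1*(-23673)))/p = sqrt(-47970 + ((-4705 - (-1)*(-5164)) - 1*(-23673)))/(435199126/803367715) = sqrt(-47970 + ((-4705 - 1*5164) + 23673))*(803367715/435199126) = sqrt(-47970 + ((-4705 - 5164) + 23673))*(803367715/435199126) = sqrt(-47970 + (-9869 + 23673))*(803367715/435199126) = sqrt(-47970 + 13804)*(803367715/435199126) = sqrt(-34166)*(803367715/435199126) = (I*sqrt(34166))*(803367715/435199126) = 803367715*I*sqrt(34166)/435199126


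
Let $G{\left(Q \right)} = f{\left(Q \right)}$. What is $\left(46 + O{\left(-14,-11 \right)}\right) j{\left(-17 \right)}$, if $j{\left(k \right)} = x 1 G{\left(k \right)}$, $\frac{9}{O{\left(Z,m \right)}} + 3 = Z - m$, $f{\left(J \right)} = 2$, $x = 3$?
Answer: $267$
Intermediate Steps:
$G{\left(Q \right)} = 2$
$O{\left(Z,m \right)} = \frac{9}{-3 + Z - m}$ ($O{\left(Z,m \right)} = \frac{9}{-3 + \left(Z - m\right)} = \frac{9}{-3 + Z - m}$)
$j{\left(k \right)} = 6$ ($j{\left(k \right)} = 3 \cdot 1 \cdot 2 = 3 \cdot 2 = 6$)
$\left(46 + O{\left(-14,-11 \right)}\right) j{\left(-17 \right)} = \left(46 - \frac{9}{3 - 11 - -14}\right) 6 = \left(46 - \frac{9}{3 - 11 + 14}\right) 6 = \left(46 - \frac{9}{6}\right) 6 = \left(46 - \frac{3}{2}\right) 6 = \frac{89}{2} \cdot 6 = 267$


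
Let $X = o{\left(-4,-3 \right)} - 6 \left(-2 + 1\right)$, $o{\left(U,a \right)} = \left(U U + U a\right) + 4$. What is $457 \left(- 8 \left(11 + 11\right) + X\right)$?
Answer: $-63066$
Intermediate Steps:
$o{\left(U,a \right)} = 4 + U^{2} + U a$ ($o{\left(U,a \right)} = \left(U^{2} + U a\right) + 4 = 4 + U^{2} + U a$)
$X = 38$ ($X = \left(4 + \left(-4\right)^{2} - -12\right) - 6 \left(-2 + 1\right) = \left(4 + 16 + 12\right) - -6 = 32 + 6 = 38$)
$457 \left(- 8 \left(11 + 11\right) + X\right) = 457 \left(- 8 \left(11 + 11\right) + 38\right) = 457 \left(\left(-8\right) 22 + 38\right) = 457 \left(-176 + 38\right) = 457 \left(-138\right) = -63066$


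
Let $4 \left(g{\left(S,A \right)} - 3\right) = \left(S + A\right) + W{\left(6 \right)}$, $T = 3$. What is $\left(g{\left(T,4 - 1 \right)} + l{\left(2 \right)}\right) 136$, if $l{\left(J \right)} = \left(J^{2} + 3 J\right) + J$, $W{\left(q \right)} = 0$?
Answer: $2244$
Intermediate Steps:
$g{\left(S,A \right)} = 3 + \frac{A}{4} + \frac{S}{4}$ ($g{\left(S,A \right)} = 3 + \frac{\left(S + A\right) + 0}{4} = 3 + \frac{\left(A + S\right) + 0}{4} = 3 + \frac{A + S}{4} = 3 + \left(\frac{A}{4} + \frac{S}{4}\right) = 3 + \frac{A}{4} + \frac{S}{4}$)
$l{\left(J \right)} = J^{2} + 4 J$
$\left(g{\left(T,4 - 1 \right)} + l{\left(2 \right)}\right) 136 = \left(\left(3 + \frac{4 - 1}{4} + \frac{1}{4} \cdot 3\right) + 2 \left(4 + 2\right)\right) 136 = \left(\left(3 + \frac{1}{4} \cdot 3 + \frac{3}{4}\right) + 2 \cdot 6\right) 136 = \left(\left(3 + \frac{3}{4} + \frac{3}{4}\right) + 12\right) 136 = \left(\frac{9}{2} + 12\right) 136 = \frac{33}{2} \cdot 136 = 2244$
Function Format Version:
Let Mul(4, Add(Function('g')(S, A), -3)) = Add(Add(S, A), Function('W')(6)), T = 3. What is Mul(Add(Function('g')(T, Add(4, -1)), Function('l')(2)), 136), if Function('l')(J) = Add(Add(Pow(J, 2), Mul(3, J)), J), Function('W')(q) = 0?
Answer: 2244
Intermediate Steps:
Function('g')(S, A) = Add(3, Mul(Rational(1, 4), A), Mul(Rational(1, 4), S)) (Function('g')(S, A) = Add(3, Mul(Rational(1, 4), Add(Add(S, A), 0))) = Add(3, Mul(Rational(1, 4), Add(Add(A, S), 0))) = Add(3, Mul(Rational(1, 4), Add(A, S))) = Add(3, Add(Mul(Rational(1, 4), A), Mul(Rational(1, 4), S))) = Add(3, Mul(Rational(1, 4), A), Mul(Rational(1, 4), S)))
Function('l')(J) = Add(Pow(J, 2), Mul(4, J))
Mul(Add(Function('g')(T, Add(4, -1)), Function('l')(2)), 136) = Mul(Add(Add(3, Mul(Rational(1, 4), Add(4, -1)), Mul(Rational(1, 4), 3)), Mul(2, Add(4, 2))), 136) = Mul(Add(Add(3, Mul(Rational(1, 4), 3), Rational(3, 4)), Mul(2, 6)), 136) = Mul(Add(Add(3, Rational(3, 4), Rational(3, 4)), 12), 136) = Mul(Add(Rational(9, 2), 12), 136) = Mul(Rational(33, 2), 136) = 2244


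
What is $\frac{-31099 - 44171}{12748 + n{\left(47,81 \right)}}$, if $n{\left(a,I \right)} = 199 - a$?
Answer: $- \frac{2509}{430} \approx -5.8349$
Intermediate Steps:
$\frac{-31099 - 44171}{12748 + n{\left(47,81 \right)}} = \frac{-31099 - 44171}{12748 + \left(199 - 47\right)} = - \frac{75270}{12748 + \left(199 - 47\right)} = - \frac{75270}{12748 + 152} = - \frac{75270}{12900} = \left(-75270\right) \frac{1}{12900} = - \frac{2509}{430}$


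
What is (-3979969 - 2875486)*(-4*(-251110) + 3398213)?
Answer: -30182189522115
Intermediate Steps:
(-3979969 - 2875486)*(-4*(-251110) + 3398213) = -6855455*(1004440 + 3398213) = -6855455*4402653 = -30182189522115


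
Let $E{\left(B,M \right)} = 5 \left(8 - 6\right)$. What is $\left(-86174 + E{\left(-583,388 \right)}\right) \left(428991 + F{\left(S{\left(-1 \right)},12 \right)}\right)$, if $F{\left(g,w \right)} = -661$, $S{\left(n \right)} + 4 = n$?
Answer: $-36906626120$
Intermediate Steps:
$E{\left(B,M \right)} = 10$ ($E{\left(B,M \right)} = 5 \cdot 2 = 10$)
$S{\left(n \right)} = -4 + n$
$\left(-86174 + E{\left(-583,388 \right)}\right) \left(428991 + F{\left(S{\left(-1 \right)},12 \right)}\right) = \left(-86174 + 10\right) \left(428991 - 661\right) = \left(-86164\right) 428330 = -36906626120$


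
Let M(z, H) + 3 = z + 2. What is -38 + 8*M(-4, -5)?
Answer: -78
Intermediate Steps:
M(z, H) = -1 + z (M(z, H) = -3 + (z + 2) = -3 + (2 + z) = -1 + z)
-38 + 8*M(-4, -5) = -38 + 8*(-1 - 4) = -38 + 8*(-5) = -38 - 40 = -78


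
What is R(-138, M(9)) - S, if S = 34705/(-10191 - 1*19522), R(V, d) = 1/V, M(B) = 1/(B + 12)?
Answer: 4759577/4100394 ≈ 1.1608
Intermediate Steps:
M(B) = 1/(12 + B)
S = -34705/29713 (S = 34705/(-10191 - 19522) = 34705/(-29713) = 34705*(-1/29713) = -34705/29713 ≈ -1.1680)
R(-138, M(9)) - S = 1/(-138) - 1*(-34705/29713) = -1/138 + 34705/29713 = 4759577/4100394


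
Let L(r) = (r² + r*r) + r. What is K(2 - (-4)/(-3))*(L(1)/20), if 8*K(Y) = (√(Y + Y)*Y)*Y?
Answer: √3/180 ≈ 0.0096225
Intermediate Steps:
L(r) = r + 2*r² (L(r) = (r² + r²) + r = 2*r² + r = r + 2*r²)
K(Y) = √2*Y^(5/2)/8 (K(Y) = ((√(Y + Y)*Y)*Y)/8 = ((√(2*Y)*Y)*Y)/8 = (((√2*√Y)*Y)*Y)/8 = ((√2*Y^(3/2))*Y)/8 = (√2*Y^(5/2))/8 = √2*Y^(5/2)/8)
K(2 - (-4)/(-3))*(L(1)/20) = (√2*(2 - (-4)/(-3))^(5/2)/8)*((1*(1 + 2*1))/20) = (√2*(2 - (-4)*(-1)/3)^(5/2)/8)*((1*(1 + 2))*(1/20)) = (√2*(2 - 1*4/3)^(5/2)/8)*((1*3)*(1/20)) = (√2*(2 - 4/3)^(5/2)/8)*(3*(1/20)) = (√2*(⅔)^(5/2)/8)*(3/20) = (√2*(4*√6/27)/8)*(3/20) = (√3/27)*(3/20) = √3/180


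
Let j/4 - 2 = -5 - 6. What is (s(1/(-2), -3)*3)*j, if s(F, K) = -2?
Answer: 216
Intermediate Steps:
j = -36 (j = 8 + 4*(-5 - 6) = 8 + 4*(-11) = 8 - 44 = -36)
(s(1/(-2), -3)*3)*j = -2*3*(-36) = -6*(-36) = 216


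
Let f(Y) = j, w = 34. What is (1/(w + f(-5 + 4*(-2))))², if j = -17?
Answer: 1/289 ≈ 0.0034602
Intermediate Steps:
f(Y) = -17
(1/(w + f(-5 + 4*(-2))))² = (1/(34 - 17))² = (1/17)² = 1/289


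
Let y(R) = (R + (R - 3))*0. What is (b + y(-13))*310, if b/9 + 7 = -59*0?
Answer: -19530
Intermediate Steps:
b = -63 (b = -63 + 9*(-59*0) = -63 + 9*0 = -63 + 0 = -63)
y(R) = 0 (y(R) = (R + (-3 + R))*0 = (-3 + 2*R)*0 = 0)
(b + y(-13))*310 = (-63 + 0)*310 = -63*310 = -19530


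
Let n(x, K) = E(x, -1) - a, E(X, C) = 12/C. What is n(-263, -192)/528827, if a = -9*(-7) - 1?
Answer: -74/528827 ≈ -0.00013993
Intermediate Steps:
a = 62 (a = 63 - 1 = 62)
n(x, K) = -74 (n(x, K) = 12/(-1) - 1*62 = 12*(-1) - 62 = -12 - 62 = -74)
n(-263, -192)/528827 = -74/528827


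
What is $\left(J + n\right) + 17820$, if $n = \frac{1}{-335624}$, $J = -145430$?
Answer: $- \frac{42828978641}{335624} \approx -1.2761 \cdot 10^{5}$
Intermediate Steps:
$n = - \frac{1}{335624} \approx -2.9795 \cdot 10^{-6}$
$\left(J + n\right) + 17820 = \left(-145430 - \frac{1}{335624}\right) + 17820 = - \frac{48809798321}{335624} + 17820 = - \frac{42828978641}{335624}$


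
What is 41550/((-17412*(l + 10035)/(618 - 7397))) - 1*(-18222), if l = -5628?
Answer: 233090179883/12789114 ≈ 18226.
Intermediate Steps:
41550/((-17412*(l + 10035)/(618 - 7397))) - 1*(-18222) = 41550/((-17412*(-5628 + 10035)/(618 - 7397))) - 1*(-18222) = 41550/((-17412/((-6779/4407)))) + 18222 = 41550/((-17412/((-6779*1/4407)))) + 18222 = 41550/((-17412/(-6779/4407))) + 18222 = 41550/((-17412*(-4407/6779))) + 18222 = 41550/(76734684/6779) + 18222 = 41550*(6779/76734684) + 18222 = 46944575/12789114 + 18222 = 233090179883/12789114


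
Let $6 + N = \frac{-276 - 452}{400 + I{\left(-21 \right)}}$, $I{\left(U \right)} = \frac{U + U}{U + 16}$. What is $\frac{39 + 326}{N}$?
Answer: $- \frac{372665}{7946} \approx -46.9$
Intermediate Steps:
$I{\left(U \right)} = \frac{2 U}{16 + U}$
$N = - \frac{7946}{1021}$ ($N = -6 + \frac{-276 - 452}{400 + 2 \left(-21\right) \frac{1}{16 - 21}} = -6 - \frac{728}{400 + 2 \left(-21\right) \frac{1}{-5}} = -6 - \frac{728}{400 + 2 \left(-21\right) \left(- \frac{1}{5}\right)} = -6 - \frac{728}{400 + \frac{42}{5}} = -6 - \frac{728}{\frac{2042}{5}} = -6 - \frac{1820}{1021} = - \frac{7946}{1021} \approx -7.7826$)
$\frac{39 + 326}{N} = \frac{39 + 326}{- \frac{7946}{1021}} = 365 \left(- \frac{1021}{7946}\right) = - \frac{372665}{7946}$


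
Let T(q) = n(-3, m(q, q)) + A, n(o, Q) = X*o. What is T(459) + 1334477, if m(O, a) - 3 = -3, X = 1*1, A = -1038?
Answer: 1333436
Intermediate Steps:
X = 1
m(O, a) = 0 (m(O, a) = 3 - 3 = 0)
n(o, Q) = o (n(o, Q) = 1*o = o)
T(q) = -1041 (T(q) = -3 - 1038 = -1041)
T(459) + 1334477 = -1041 + 1334477 = 1333436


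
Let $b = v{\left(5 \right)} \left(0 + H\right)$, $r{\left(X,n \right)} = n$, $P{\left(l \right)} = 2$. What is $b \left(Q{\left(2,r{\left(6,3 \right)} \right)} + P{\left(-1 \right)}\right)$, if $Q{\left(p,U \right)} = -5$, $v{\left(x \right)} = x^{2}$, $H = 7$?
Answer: $-525$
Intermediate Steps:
$b = 175$ ($b = 5^{2} \left(0 + 7\right) = 25 \cdot 7 = 175$)
$b \left(Q{\left(2,r{\left(6,3 \right)} \right)} + P{\left(-1 \right)}\right) = 175 \left(-5 + 2\right) = 175 \left(-3\right) = -525$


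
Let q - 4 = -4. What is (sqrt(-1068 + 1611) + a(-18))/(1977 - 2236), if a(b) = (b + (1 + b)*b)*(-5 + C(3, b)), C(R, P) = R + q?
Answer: 576/259 - sqrt(543)/259 ≈ 2.1340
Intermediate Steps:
q = 0 (q = 4 - 4 = 0)
C(R, P) = R (C(R, P) = R + 0 = R)
a(b) = -2*b - 2*b*(1 + b) (a(b) = (b + (1 + b)*b)*(-5 + 3) = (b + b*(1 + b))*(-2) = -2*b - 2*b*(1 + b))
(sqrt(-1068 + 1611) + a(-18))/(1977 - 2236) = (sqrt(-1068 + 1611) - 2*(-18)*(2 - 18))/(1977 - 2236) = (sqrt(543) - 2*(-18)*(-16))/(-259) = (sqrt(543) - 576)*(-1/259) = (-576 + sqrt(543))*(-1/259) = 576/259 - sqrt(543)/259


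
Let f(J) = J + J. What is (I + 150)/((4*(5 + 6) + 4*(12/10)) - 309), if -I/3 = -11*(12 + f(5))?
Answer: -4380/1301 ≈ -3.3666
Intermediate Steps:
f(J) = 2*J
I = 726 (I = -(-33)*(12 + 2*5) = -(-33)*(12 + 10) = -(-33)*22 = -3*(-242) = 726)
(I + 150)/((4*(5 + 6) + 4*(12/10)) - 309) = (726 + 150)/((4*(5 + 6) + 4*(12/10)) - 309) = 876/((4*11 + 4*(12*(⅒))) - 309) = 876/((44 + 4*(6/5)) - 309) = 876/((44 + 24/5) - 309) = 876/(244/5 - 309) = 876/(-1301/5) = 876*(-5/1301) = -4380/1301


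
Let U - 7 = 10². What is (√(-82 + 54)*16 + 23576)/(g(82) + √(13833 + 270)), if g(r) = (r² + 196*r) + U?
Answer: (23576 + 32*I*√7)/(22903 + 3*√1567) ≈ 1.0241 + 0.0036776*I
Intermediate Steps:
U = 107 (U = 7 + 10² = 7 + 100 = 107)
g(r) = 107 + r² + 196*r (g(r) = (r² + 196*r) + 107 = 107 + r² + 196*r)
(√(-82 + 54)*16 + 23576)/(g(82) + √(13833 + 270)) = (√(-82 + 54)*16 + 23576)/((107 + 82² + 196*82) + √(13833 + 270)) = (√(-28)*16 + 23576)/((107 + 6724 + 16072) + √14103) = ((2*I*√7)*16 + 23576)/(22903 + 3*√1567) = (32*I*√7 + 23576)/(22903 + 3*√1567) = (23576 + 32*I*√7)/(22903 + 3*√1567)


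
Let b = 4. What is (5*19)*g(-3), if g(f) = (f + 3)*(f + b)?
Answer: 0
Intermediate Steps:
g(f) = (3 + f)*(4 + f) (g(f) = (f + 3)*(f + 4) = (3 + f)*(4 + f))
(5*19)*g(-3) = (5*19)*(12 + (-3)² + 7*(-3)) = 95*(12 + 9 - 21) = 95*0 = 0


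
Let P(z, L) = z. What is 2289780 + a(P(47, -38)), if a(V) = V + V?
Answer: 2289874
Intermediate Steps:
a(V) = 2*V
2289780 + a(P(47, -38)) = 2289780 + 2*47 = 2289780 + 94 = 2289874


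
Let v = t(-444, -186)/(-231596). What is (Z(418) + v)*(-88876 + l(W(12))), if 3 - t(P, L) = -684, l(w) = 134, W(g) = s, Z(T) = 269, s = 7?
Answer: -2764252822327/115798 ≈ -2.3871e+7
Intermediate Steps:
W(g) = 7
t(P, L) = 687 (t(P, L) = 3 - 1*(-684) = 3 + 684 = 687)
v = -687/231596 (v = 687/(-231596) = 687*(-1/231596) = -687/231596 ≈ -0.0029664)
(Z(418) + v)*(-88876 + l(W(12))) = (269 - 687/231596)*(-88876 + 134) = (62298637/231596)*(-88742) = -2764252822327/115798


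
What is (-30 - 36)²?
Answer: 4356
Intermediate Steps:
(-30 - 36)² = (-66)² = 4356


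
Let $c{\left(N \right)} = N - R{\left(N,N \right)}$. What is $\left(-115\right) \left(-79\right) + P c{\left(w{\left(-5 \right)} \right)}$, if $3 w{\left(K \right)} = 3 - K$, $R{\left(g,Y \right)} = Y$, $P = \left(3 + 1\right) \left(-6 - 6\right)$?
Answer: $9085$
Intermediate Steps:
$P = -48$ ($P = 4 \left(-12\right) = -48$)
$w{\left(K \right)} = 1 - \frac{K}{3}$ ($w{\left(K \right)} = \frac{3 - K}{3} = 1 - \frac{K}{3}$)
$c{\left(N \right)} = 0$ ($c{\left(N \right)} = N - N = 0$)
$\left(-115\right) \left(-79\right) + P c{\left(w{\left(-5 \right)} \right)} = \left(-115\right) \left(-79\right) - 0 = 9085 + 0 = 9085$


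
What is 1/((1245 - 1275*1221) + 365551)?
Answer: -1/1189979 ≈ -8.4035e-7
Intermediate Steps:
1/((1245 - 1275*1221) + 365551) = 1/((1245 - 1556775) + 365551) = 1/(-1555530 + 365551) = 1/(-1189979) = -1/1189979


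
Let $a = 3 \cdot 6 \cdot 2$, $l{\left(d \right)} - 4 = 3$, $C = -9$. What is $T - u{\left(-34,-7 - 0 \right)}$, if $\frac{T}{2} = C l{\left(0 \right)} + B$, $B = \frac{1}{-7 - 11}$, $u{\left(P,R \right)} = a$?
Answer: $- \frac{1459}{9} \approx -162.11$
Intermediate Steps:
$l{\left(d \right)} = 7$ ($l{\left(d \right)} = 4 + 3 = 7$)
$a = 36$ ($a = 18 \cdot 2 = 36$)
$u{\left(P,R \right)} = 36$
$B = - \frac{1}{18}$ ($B = \frac{1}{-18} = - \frac{1}{18} \approx -0.055556$)
$T = - \frac{1135}{9}$ ($T = 2 \left(\left(-9\right) 7 - \frac{1}{18}\right) = 2 \left(-63 - \frac{1}{18}\right) = 2 \left(- \frac{1135}{18}\right) = - \frac{1135}{9} \approx -126.11$)
$T - u{\left(-34,-7 - 0 \right)} = - \frac{1135}{9} - 36 = - \frac{1459}{9}$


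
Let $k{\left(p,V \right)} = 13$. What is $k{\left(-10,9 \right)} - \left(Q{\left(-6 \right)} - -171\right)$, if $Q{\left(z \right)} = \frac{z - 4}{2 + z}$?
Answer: $- \frac{321}{2} \approx -160.5$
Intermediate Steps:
$Q{\left(z \right)} = \frac{-4 + z}{2 + z}$
$k{\left(-10,9 \right)} - \left(Q{\left(-6 \right)} - -171\right) = 13 - \left(\frac{-4 - 6}{2 - 6} - -171\right) = 13 - \left(\frac{1}{-4} \left(-10\right) + 171\right) = 13 - \left(\left(- \frac{1}{4}\right) \left(-10\right) + 171\right) = 13 - \left(\frac{5}{2} + 171\right) = 13 - \frac{347}{2} = - \frac{321}{2}$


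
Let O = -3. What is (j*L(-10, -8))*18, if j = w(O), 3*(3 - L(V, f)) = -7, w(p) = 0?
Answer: 0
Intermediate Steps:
L(V, f) = 16/3 (L(V, f) = 3 - ⅓*(-7) = 3 + 7/3 = 16/3)
j = 0
(j*L(-10, -8))*18 = (0*(16/3))*18 = 0*18 = 0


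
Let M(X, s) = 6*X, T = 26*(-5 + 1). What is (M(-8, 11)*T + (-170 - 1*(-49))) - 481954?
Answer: -477083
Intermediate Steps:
T = -104 (T = 26*(-4) = -104)
(M(-8, 11)*T + (-170 - 1*(-49))) - 481954 = ((6*(-8))*(-104) + (-170 - 1*(-49))) - 481954 = (-48*(-104) + (-170 + 49)) - 481954 = (4992 - 121) - 481954 = 4871 - 481954 = -477083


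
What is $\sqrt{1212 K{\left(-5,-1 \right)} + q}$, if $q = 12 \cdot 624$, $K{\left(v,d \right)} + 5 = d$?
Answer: $6 \sqrt{6} \approx 14.697$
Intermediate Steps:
$K{\left(v,d \right)} = -5 + d$
$q = 7488$
$\sqrt{1212 K{\left(-5,-1 \right)} + q} = \sqrt{1212 \left(-5 - 1\right) + 7488} = \sqrt{1212 \left(-6\right) + 7488} = \sqrt{-7272 + 7488} = \sqrt{216} = 6 \sqrt{6}$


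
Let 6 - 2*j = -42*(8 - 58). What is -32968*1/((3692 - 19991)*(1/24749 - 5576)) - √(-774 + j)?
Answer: -815925032/2249268894477 - I*√1821 ≈ -0.00036275 - 42.673*I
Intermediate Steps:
j = -1047 (j = 3 - (-21)*(8 - 58) = 3 - (-21)*(-50) = 3 - ½*2100 = 3 - 1050 = -1047)
-32968*1/((3692 - 19991)*(1/24749 - 5576)) - √(-774 + j) = -32968*1/((3692 - 19991)*(1/24749 - 5576)) - √(-774 - 1047) = -32968*(-1/(16299*(1/24749 - 5576))) - √(-1821) = -32968/((-138000423/24749*(-16299))) - I*√1821 = -32968/2249268894477/24749 - I*√1821 = -32968*24749/2249268894477 - I*√1821 = -815925032/2249268894477 - I*√1821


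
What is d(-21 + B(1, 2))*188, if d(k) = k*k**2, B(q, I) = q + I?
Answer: -1096416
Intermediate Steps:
B(q, I) = I + q
d(k) = k**3
d(-21 + B(1, 2))*188 = (-21 + (2 + 1))**3*188 = (-21 + 3)**3*188 = (-18)**3*188 = -5832*188 = -1096416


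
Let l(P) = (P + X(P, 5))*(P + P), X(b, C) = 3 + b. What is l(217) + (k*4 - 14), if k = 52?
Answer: 189852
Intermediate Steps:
l(P) = 2*P*(3 + 2*P) (l(P) = (P + (3 + P))*(P + P) = (3 + 2*P)*(2*P) = 2*P*(3 + 2*P))
l(217) + (k*4 - 14) = 2*217*(3 + 2*217) + (52*4 - 14) = 2*217*(3 + 434) + (208 - 14) = 2*217*437 + 194 = 189658 + 194 = 189852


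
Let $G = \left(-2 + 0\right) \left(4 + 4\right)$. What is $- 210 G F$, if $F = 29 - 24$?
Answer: $16800$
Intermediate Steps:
$G = -16$ ($G = \left(-2\right) 8 = -16$)
$F = 5$ ($F = 29 - 24 = 5$)
$- 210 G F = \left(-210\right) \left(-16\right) 5 = 3360 \cdot 5 = 16800$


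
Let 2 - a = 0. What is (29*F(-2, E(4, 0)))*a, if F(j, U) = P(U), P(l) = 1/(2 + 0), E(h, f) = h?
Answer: 29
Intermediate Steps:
a = 2 (a = 2 - 1*0 = 2 + 0 = 2)
P(l) = ½ (P(l) = 1/2 = ½)
F(j, U) = ½
(29*F(-2, E(4, 0)))*a = (29*(½))*2 = (29/2)*2 = 29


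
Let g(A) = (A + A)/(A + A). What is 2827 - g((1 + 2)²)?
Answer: 2826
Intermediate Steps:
g(A) = 1 (g(A) = (2*A)/((2*A)) = (2*A)*(1/(2*A)) = 1)
2827 - g((1 + 2)²) = 2827 - 1*1 = 2827 - 1 = 2826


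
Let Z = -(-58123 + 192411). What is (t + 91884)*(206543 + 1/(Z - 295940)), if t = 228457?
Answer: 28465687635354823/430228 ≈ 6.6164e+10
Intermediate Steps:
Z = -134288 (Z = -1*134288 = -134288)
(t + 91884)*(206543 + 1/(Z - 295940)) = (228457 + 91884)*(206543 + 1/(-134288 - 295940)) = 320341*(206543 + 1/(-430228)) = 320341*(206543 - 1/430228) = 320341*(88860581803/430228) = 28465687635354823/430228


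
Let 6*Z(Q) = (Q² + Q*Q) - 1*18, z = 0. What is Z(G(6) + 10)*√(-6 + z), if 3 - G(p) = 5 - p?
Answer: 187*I*√6/3 ≈ 152.68*I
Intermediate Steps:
G(p) = -2 + p (G(p) = 3 - (5 - p) = 3 + (-5 + p) = -2 + p)
Z(Q) = -3 + Q²/3 (Z(Q) = ((Q² + Q*Q) - 1*18)/6 = ((Q² + Q²) - 18)/6 = (2*Q² - 18)/6 = (-18 + 2*Q²)/6 = -3 + Q²/3)
Z(G(6) + 10)*√(-6 + z) = (-3 + ((-2 + 6) + 10)²/3)*√(-6 + 0) = (-3 + (4 + 10)²/3)*√(-6) = (-3 + (⅓)*14²)*(I*√6) = (-3 + (⅓)*196)*(I*√6) = (-3 + 196/3)*(I*√6) = 187*(I*√6)/3 = 187*I*√6/3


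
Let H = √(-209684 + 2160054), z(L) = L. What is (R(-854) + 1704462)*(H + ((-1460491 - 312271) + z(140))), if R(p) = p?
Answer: -3019853020176 + 1703608*√1950370 ≈ -3.0175e+12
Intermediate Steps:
H = √1950370 ≈ 1396.6
(R(-854) + 1704462)*(H + ((-1460491 - 312271) + z(140))) = (-854 + 1704462)*(√1950370 + ((-1460491 - 312271) + 140)) = 1703608*(√1950370 + (-1772762 + 140)) = 1703608*(√1950370 - 1772622) = 1703608*(-1772622 + √1950370) = -3019853020176 + 1703608*√1950370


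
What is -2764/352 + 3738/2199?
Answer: -396855/64504 ≈ -6.1524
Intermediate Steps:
-2764/352 + 3738/2199 = -2764*1/352 + 3738*(1/2199) = -691/88 + 1246/733 = -396855/64504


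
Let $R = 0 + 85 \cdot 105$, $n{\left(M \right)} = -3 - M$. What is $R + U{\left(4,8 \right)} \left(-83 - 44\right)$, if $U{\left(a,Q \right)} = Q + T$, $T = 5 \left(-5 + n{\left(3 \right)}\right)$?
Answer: $14894$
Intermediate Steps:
$T = -55$ ($T = 5 \left(-5 - 6\right) = 5 \left(-11\right) = -55$)
$U{\left(a,Q \right)} = -55 + Q$ ($U{\left(a,Q \right)} = Q - 55 = -55 + Q$)
$R = 8925$ ($R = 0 + 8925 = 8925$)
$R + U{\left(4,8 \right)} \left(-83 - 44\right) = 8925 + \left(-55 + 8\right) \left(-83 - 44\right) = 8925 - -5969 = 8925 + 5969 = 14894$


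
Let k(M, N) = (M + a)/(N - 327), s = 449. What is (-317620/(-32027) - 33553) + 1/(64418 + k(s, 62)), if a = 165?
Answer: -18338200768635361/546705886212 ≈ -33543.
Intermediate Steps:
k(M, N) = (165 + M)/(-327 + N) (k(M, N) = (M + 165)/(N - 327) = (165 + M)/(-327 + N))
(-317620/(-32027) - 33553) + 1/(64418 + k(s, 62)) = (-317620/(-32027) - 33553) + 1/(64418 + (165 + 449)/(-327 + 62)) = (-317620*(-1/32027) - 33553) + 1/(64418 + 614/(-265)) = (317620/32027 - 33553) + 1/(64418 - 1/265*614) = -1074284311/32027 + 1/(64418 - 614/265) = -1074284311/32027 + 1/(17070156/265) = -1074284311/32027 + 265/17070156 = -18338200768635361/546705886212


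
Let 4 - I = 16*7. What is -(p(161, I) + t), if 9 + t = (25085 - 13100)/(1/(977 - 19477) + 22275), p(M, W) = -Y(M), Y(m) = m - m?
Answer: 3487064991/412087499 ≈ 8.4619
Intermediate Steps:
Y(m) = 0
I = -108 (I = 4 - 16*7 = 4 - 1*112 = 4 - 112 = -108)
p(M, W) = 0 (p(M, W) = -1*0 = 0)
t = -3487064991/412087499 (t = -9 + (25085 - 13100)/(1/(977 - 19477) + 22275) = -9 + 11985/(1/(-18500) + 22275) = -9 + 11985/(-1/18500 + 22275) = -9 + 11985/(412087499/18500) = -9 + 11985*(18500/412087499) = -9 + 221722500/412087499 = -3487064991/412087499 ≈ -8.4619)
-(p(161, I) + t) = -(0 - 3487064991/412087499) = -1*(-3487064991/412087499) = 3487064991/412087499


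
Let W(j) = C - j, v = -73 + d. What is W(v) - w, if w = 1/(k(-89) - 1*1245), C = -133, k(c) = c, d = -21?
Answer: -52025/1334 ≈ -38.999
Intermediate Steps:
v = -94 (v = -73 - 21 = -94)
W(j) = -133 - j
w = -1/1334 (w = 1/(-89 - 1*1245) = 1/(-89 - 1245) = 1/(-1334) = -1/1334 ≈ -0.00074963)
W(v) - w = (-133 - 1*(-94)) - 1*(-1/1334) = (-133 + 94) + 1/1334 = -39 + 1/1334 = -52025/1334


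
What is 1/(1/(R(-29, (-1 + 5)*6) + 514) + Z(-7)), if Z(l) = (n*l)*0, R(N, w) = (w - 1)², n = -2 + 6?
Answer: 1043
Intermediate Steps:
n = 4
R(N, w) = (-1 + w)²
Z(l) = 0 (Z(l) = (4*l)*0 = 0)
1/(1/(R(-29, (-1 + 5)*6) + 514) + Z(-7)) = 1/(1/((-1 + (-1 + 5)*6)² + 514) + 0) = 1/(1/((-1 + 4*6)² + 514) + 0) = 1/(1/((-1 + 24)² + 514) + 0) = 1/(1/(23² + 514) + 0) = 1/(1/(529 + 514) + 0) = 1/(1/1043 + 0) = 1/(1/1043) = 1043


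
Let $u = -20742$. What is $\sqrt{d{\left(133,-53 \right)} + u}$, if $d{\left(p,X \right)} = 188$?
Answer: $i \sqrt{20554} \approx 143.37 i$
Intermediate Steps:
$\sqrt{d{\left(133,-53 \right)} + u} = \sqrt{188 - 20742} = \sqrt{-20554} = i \sqrt{20554}$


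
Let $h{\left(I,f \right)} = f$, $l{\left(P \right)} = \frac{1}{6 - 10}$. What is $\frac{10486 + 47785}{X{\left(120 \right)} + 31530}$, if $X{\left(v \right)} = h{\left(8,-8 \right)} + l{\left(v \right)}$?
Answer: $\frac{233084}{126087} \approx 1.8486$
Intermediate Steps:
$l{\left(P \right)} = - \frac{1}{4}$ ($l{\left(P \right)} = \frac{1}{-4} = - \frac{1}{4}$)
$X{\left(v \right)} = - \frac{33}{4}$ ($X{\left(v \right)} = -8 - \frac{1}{4} = - \frac{33}{4}$)
$\frac{10486 + 47785}{X{\left(120 \right)} + 31530} = \frac{10486 + 47785}{- \frac{33}{4} + 31530} = \frac{58271}{\frac{126087}{4}} = 58271 \cdot \frac{4}{126087} = \frac{233084}{126087}$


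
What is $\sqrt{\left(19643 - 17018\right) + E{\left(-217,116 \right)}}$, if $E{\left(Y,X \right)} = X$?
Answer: $\sqrt{2741} \approx 52.355$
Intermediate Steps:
$\sqrt{\left(19643 - 17018\right) + E{\left(-217,116 \right)}} = \sqrt{\left(19643 - 17018\right) + 116} = \sqrt{2625 + 116} = \sqrt{2741}$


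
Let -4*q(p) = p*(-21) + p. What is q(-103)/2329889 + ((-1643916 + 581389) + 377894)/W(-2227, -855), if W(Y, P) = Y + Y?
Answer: 1595116601927/10377325606 ≈ 153.71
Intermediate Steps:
W(Y, P) = 2*Y
q(p) = 5*p (q(p) = -(p*(-21) + p)/4 = -(-21*p + p)/4 = -(-5)*p = 5*p)
q(-103)/2329889 + ((-1643916 + 581389) + 377894)/W(-2227, -855) = (5*(-103))/2329889 + ((-1643916 + 581389) + 377894)/((2*(-2227))) = -515*1/2329889 + (-1062527 + 377894)/(-4454) = -515/2329889 - 684633*(-1/4454) = -515/2329889 + 684633/4454 = 1595116601927/10377325606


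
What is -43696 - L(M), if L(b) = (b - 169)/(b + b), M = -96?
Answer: -8389897/192 ≈ -43697.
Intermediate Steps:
L(b) = (-169 + b)/(2*b) (L(b) = (-169 + b)/((2*b)) = (-169 + b)*(1/(2*b)) = (-169 + b)/(2*b))
-43696 - L(M) = -43696 - (-169 - 96)/(2*(-96)) = -43696 - (-1)*(-265)/(2*96) = -43696 - 1*265/192 = -43696 - 265/192 = -8389897/192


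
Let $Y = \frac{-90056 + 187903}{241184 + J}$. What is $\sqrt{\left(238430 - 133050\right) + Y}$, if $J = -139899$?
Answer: $\frac{3 \sqrt{120118508502655}}{101285} \approx 324.62$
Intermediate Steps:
$Y = \frac{97847}{101285}$ ($Y = \frac{-90056 + 187903}{241184 - 139899} = \frac{97847}{101285} \approx 0.96606$)
$\sqrt{\left(238430 - 133050\right) + Y} = \sqrt{\left(238430 - 133050\right) + \frac{97847}{101285}} = \sqrt{105380 + \frac{97847}{101285}} = \sqrt{\frac{10673511147}{101285}} = \frac{3 \sqrt{120118508502655}}{101285}$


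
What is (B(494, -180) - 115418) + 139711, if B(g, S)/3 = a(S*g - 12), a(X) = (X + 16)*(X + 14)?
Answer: 23718722957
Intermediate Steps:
a(X) = (14 + X)*(16 + X) (a(X) = (16 + X)*(14 + X) = (14 + X)*(16 + X))
B(g, S) = -408 + 3*(-12 + S*g)**2 + 90*S*g (B(g, S) = 3*(224 + (S*g - 12)**2 + 30*(S*g - 12)) = 3*(224 + (-12 + S*g)**2 + 30*(-12 + S*g)) = 3*(224 + (-12 + S*g)**2 + (-360 + 30*S*g)) = 3*(-136 + (-12 + S*g)**2 + 30*S*g) = -408 + 3*(-12 + S*g)**2 + 90*S*g)
(B(494, -180) - 115418) + 139711 = ((-408 + 3*(-12 - 180*494)**2 + 90*(-180)*494) - 115418) + 139711 = ((-408 + 3*(-12 - 88920)**2 - 8002800) - 115418) + 139711 = ((-408 + 3*(-88932)**2 - 8002800) - 115418) + 139711 = ((-408 + 3*7908900624 - 8002800) - 115418) + 139711 = ((-408 + 23726701872 - 8002800) - 115418) + 139711 = (23718698664 - 115418) + 139711 = 23718583246 + 139711 = 23718722957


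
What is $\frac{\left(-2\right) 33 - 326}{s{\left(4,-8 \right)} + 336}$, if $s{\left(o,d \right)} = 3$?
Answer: $- \frac{392}{339} \approx -1.1563$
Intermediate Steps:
$\frac{\left(-2\right) 33 - 326}{s{\left(4,-8 \right)} + 336} = \frac{\left(-2\right) 33 - 326}{3 + 336} = \frac{-66 - 326}{339} = \left(-392\right) \frac{1}{339} = - \frac{392}{339}$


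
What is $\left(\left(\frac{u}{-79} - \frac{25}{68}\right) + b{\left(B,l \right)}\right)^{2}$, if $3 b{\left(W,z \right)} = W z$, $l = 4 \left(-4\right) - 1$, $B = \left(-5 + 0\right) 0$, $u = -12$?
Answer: $\frac{1343281}{28858384} \approx 0.046547$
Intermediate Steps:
$B = 0$ ($B = \left(-5\right) 0 = 0$)
$l = -17$ ($l = -16 - 1 = -17$)
$b{\left(W,z \right)} = \frac{W z}{3}$
$\left(\left(\frac{u}{-79} - \frac{25}{68}\right) + b{\left(B,l \right)}\right)^{2} = \left(\left(- \frac{12}{-79} - \frac{25}{68}\right) + \frac{1}{3} \cdot 0 \left(-17\right)\right)^{2} = \left(\left(\left(-12\right) \left(- \frac{1}{79}\right) - \frac{25}{68}\right) + 0\right)^{2} = \left(\left(\frac{12}{79} - \frac{25}{68}\right) + 0\right)^{2} = \left(- \frac{1159}{5372} + 0\right)^{2} = \left(- \frac{1159}{5372}\right)^{2} = \frac{1343281}{28858384}$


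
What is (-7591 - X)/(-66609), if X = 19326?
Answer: 26917/66609 ≈ 0.40410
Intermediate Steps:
(-7591 - X)/(-66609) = (-7591 - 1*19326)/(-66609) = (-7591 - 19326)*(-1/66609) = -26917*(-1/66609) = 26917/66609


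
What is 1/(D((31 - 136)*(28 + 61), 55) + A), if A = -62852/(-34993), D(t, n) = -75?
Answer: -34993/2561623 ≈ -0.013660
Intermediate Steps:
A = 62852/34993 (A = -62852*(-1/34993) = 62852/34993 ≈ 1.7961)
1/(D((31 - 136)*(28 + 61), 55) + A) = 1/(-75 + 62852/34993) = 1/(-2561623/34993) = -34993/2561623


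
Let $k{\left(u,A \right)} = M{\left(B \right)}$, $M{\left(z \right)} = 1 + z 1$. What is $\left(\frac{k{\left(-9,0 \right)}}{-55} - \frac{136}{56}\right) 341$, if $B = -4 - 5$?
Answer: $- \frac{27249}{35} \approx -778.54$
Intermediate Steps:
$B = -9$ ($B = -4 - 5 = -9$)
$M{\left(z \right)} = 1 + z$
$k{\left(u,A \right)} = -8$ ($k{\left(u,A \right)} = 1 - 9 = -8$)
$\left(\frac{k{\left(-9,0 \right)}}{-55} - \frac{136}{56}\right) 341 = \left(- \frac{8}{-55} - \frac{136}{56}\right) 341 = \left(\left(-8\right) \left(- \frac{1}{55}\right) - \frac{17}{7}\right) 341 = \left(\frac{8}{55} - \frac{17}{7}\right) 341 = \left(- \frac{879}{385}\right) 341 = - \frac{27249}{35}$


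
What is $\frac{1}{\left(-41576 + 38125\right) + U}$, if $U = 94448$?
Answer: $\frac{1}{90997} \approx 1.0989 \cdot 10^{-5}$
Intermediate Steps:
$\frac{1}{\left(-41576 + 38125\right) + U} = \frac{1}{\left(-41576 + 38125\right) + 94448} = \frac{1}{-3451 + 94448} = \frac{1}{90997}$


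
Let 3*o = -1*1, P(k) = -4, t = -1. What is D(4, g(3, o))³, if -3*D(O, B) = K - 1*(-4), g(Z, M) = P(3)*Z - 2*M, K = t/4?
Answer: -125/64 ≈ -1.9531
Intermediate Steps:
o = -⅓ (o = (-1*1)/3 = (⅓)*(-1) = -⅓ ≈ -0.33333)
K = -¼ (K = -1/4 = -1*¼ = -¼ ≈ -0.25000)
g(Z, M) = -4*Z - 2*M
D(O, B) = -5/4 (D(O, B) = -(-¼ - 1*(-4))/3 = -(-¼ + 4)/3 = -⅓*15/4 = -5/4)
D(4, g(3, o))³ = (-5/4)³ = -125/64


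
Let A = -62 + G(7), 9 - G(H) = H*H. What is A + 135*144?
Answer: 19338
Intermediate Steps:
G(H) = 9 - H**2 (G(H) = 9 - H*H = 9 - H**2)
A = -102 (A = -62 + (9 - 1*7**2) = -62 + (9 - 1*49) = -62 + (9 - 49) = -62 - 40 = -102)
A + 135*144 = -102 + 135*144 = -102 + 19440 = 19338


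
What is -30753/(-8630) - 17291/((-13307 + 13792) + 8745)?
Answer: 6731443/3982745 ≈ 1.6902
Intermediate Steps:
-30753/(-8630) - 17291/((-13307 + 13792) + 8745) = -30753*(-1/8630) - 17291/(485 + 8745) = 30753/8630 - 17291/9230 = 6731443/3982745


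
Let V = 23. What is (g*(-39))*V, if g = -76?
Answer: 68172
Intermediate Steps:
(g*(-39))*V = -76*(-39)*23 = 2964*23 = 68172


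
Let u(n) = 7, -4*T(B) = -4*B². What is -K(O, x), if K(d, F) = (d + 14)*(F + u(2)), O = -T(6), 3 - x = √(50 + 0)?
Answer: 220 - 110*√2 ≈ 64.437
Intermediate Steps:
T(B) = B² (T(B) = -(-1)*B² = B²)
x = 3 - 5*√2 (x = 3 - √(50 + 0) = 3 - √50 = 3 - 5*√2 ≈ -4.0711)
O = -36 (O = -1*6² = -1*36 = -36)
K(d, F) = (7 + F)*(14 + d) (K(d, F) = (d + 14)*(F + 7) = (14 + d)*(7 + F) = (7 + F)*(14 + d))
-K(O, x) = -(98 + 7*(-36) + 14*(3 - 5*√2) + (3 - 5*√2)*(-36)) = -(98 - 252 + (42 - 70*√2) + (-108 + 180*√2)) = -(-220 + 110*√2) = 220 - 110*√2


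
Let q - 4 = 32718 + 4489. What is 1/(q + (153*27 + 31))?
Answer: 1/41373 ≈ 2.4170e-5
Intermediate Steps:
q = 37211 (q = 4 + (32718 + 4489) = 4 + 37207 = 37211)
1/(q + (153*27 + 31)) = 1/(37211 + (153*27 + 31)) = 1/(37211 + (4131 + 31)) = 1/(37211 + 4162) = 1/41373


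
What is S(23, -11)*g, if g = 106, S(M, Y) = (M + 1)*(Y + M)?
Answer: 30528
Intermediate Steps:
S(M, Y) = (1 + M)*(M + Y)
S(23, -11)*g = (23 - 11 + 23**2 + 23*(-11))*106 = (23 - 11 + 529 - 253)*106 = 288*106 = 30528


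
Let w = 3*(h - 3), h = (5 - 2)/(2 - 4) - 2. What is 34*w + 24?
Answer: -639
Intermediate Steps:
h = -7/2 (h = 3/(-2) - 2 = 3*(-1/2) - 2 = -3/2 - 2 = -7/2 ≈ -3.5000)
w = -39/2 (w = 3*(-7/2 - 3) = 3*(-13/2) = -39/2 ≈ -19.500)
34*w + 24 = 34*(-39/2) + 24 = -663 + 24 = -639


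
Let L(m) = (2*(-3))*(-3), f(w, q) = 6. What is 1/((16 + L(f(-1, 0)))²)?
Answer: 1/1156 ≈ 0.00086505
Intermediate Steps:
L(m) = 18 (L(m) = -6*(-3) = 18)
1/((16 + L(f(-1, 0)))²) = 1/((16 + 18)²) = 1/(34²) = 1/1156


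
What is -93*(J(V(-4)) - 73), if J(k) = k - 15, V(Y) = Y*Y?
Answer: 6696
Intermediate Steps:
V(Y) = Y²
J(k) = -15 + k
-93*(J(V(-4)) - 73) = -93*((-15 + (-4)²) - 73) = -93*((-15 + 16) - 73) = -93*(1 - 73) = -93*(-72) = 6696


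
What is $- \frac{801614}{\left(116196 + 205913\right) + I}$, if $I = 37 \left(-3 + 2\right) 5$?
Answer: $- \frac{400807}{160962} \approx -2.4901$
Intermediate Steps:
$I = -185$ ($I = 37 \left(-1\right) 5 = \left(-37\right) 5 = -185$)
$- \frac{801614}{\left(116196 + 205913\right) + I} = - \frac{801614}{\left(116196 + 205913\right) - 185} = - \frac{801614}{322109 - 185} = - \frac{801614}{321924} = \left(-801614\right) \frac{1}{321924} = - \frac{400807}{160962}$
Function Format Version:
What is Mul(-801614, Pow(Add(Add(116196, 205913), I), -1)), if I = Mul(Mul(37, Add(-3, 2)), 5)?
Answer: Rational(-400807, 160962) ≈ -2.4901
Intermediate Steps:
I = -185 (I = Mul(Mul(37, -1), 5) = Mul(-37, 5) = -185)
Mul(-801614, Pow(Add(Add(116196, 205913), I), -1)) = Mul(-801614, Pow(Add(Add(116196, 205913), -185), -1)) = Mul(-801614, Pow(Add(322109, -185), -1)) = Mul(-801614, Pow(321924, -1)) = Mul(-801614, Rational(1, 321924)) = Rational(-400807, 160962)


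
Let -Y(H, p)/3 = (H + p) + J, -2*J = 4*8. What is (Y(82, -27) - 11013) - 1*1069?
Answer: -12199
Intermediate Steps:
J = -16 (J = -2*8 = -1/2*32 = -16)
Y(H, p) = 48 - 3*H - 3*p (Y(H, p) = -3*((H + p) - 16) = -3*(-16 + H + p) = 48 - 3*H - 3*p)
(Y(82, -27) - 11013) - 1*1069 = ((48 - 3*82 - 3*(-27)) - 11013) - 1*1069 = ((48 - 246 + 81) - 11013) - 1069 = (-117 - 11013) - 1069 = -11130 - 1069 = -12199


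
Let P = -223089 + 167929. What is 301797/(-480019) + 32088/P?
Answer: -572320932/472818715 ≈ -1.2104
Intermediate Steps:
P = -55160
301797/(-480019) + 32088/P = 301797/(-480019) + 32088/(-55160) = 301797*(-1/480019) + 32088*(-1/55160) = -301797/480019 - 573/985 = -572320932/472818715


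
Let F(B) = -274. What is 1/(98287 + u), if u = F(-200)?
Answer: 1/98013 ≈ 1.0203e-5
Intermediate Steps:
u = -274
1/(98287 + u) = 1/(98287 - 274) = 1/98013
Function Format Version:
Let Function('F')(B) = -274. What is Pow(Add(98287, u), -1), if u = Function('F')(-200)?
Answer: Rational(1, 98013) ≈ 1.0203e-5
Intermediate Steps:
u = -274
Pow(Add(98287, u), -1) = Pow(Add(98287, -274), -1) = Pow(98013, -1) = Rational(1, 98013)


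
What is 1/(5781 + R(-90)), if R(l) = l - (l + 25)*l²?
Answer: 1/532191 ≈ 1.8790e-6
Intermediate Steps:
R(l) = l - l²*(25 + l) (R(l) = l - (25 + l)*l² = l - l²*(25 + l))
1/(5781 + R(-90)) = 1/(5781 - 90*(1 - 1*(-90)² - 25*(-90))) = 1/(5781 - 90*(1 - 1*8100 + 2250)) = 1/(5781 - 90*(1 - 8100 + 2250)) = 1/(5781 - 90*(-5849)) = 1/(5781 + 526410) = 1/532191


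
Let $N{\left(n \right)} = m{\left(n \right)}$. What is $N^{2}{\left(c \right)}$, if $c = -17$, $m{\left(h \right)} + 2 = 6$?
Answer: $16$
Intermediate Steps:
$m{\left(h \right)} = 4$ ($m{\left(h \right)} = -2 + 6 = 4$)
$N{\left(n \right)} = 4$
$N^{2}{\left(c \right)} = 4^{2} = 16$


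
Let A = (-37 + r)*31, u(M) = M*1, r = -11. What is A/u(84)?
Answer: -124/7 ≈ -17.714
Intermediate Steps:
u(M) = M
A = -1488 (A = (-37 - 11)*31 = -48*31 = -1488)
A/u(84) = -1488/84 = -1488*1/84 = -124/7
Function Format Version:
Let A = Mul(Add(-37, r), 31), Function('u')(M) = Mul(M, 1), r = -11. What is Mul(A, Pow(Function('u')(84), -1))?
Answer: Rational(-124, 7) ≈ -17.714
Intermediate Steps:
Function('u')(M) = M
A = -1488 (A = Mul(Add(-37, -11), 31) = Mul(-48, 31) = -1488)
Mul(A, Pow(Function('u')(84), -1)) = Mul(-1488, Pow(84, -1)) = Mul(-1488, Rational(1, 84)) = Rational(-124, 7)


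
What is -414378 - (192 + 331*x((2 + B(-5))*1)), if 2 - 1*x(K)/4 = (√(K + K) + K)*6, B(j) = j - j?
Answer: -385442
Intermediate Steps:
B(j) = 0
x(K) = 8 - 24*K - 24*√2*√K (x(K) = 8 - 4*(√(K + K) + K)*6 = 8 - 4*(√(2*K) + K)*6 = 8 - 4*(√2*√K + K)*6 = 8 - 4*(K + √2*√K)*6 = 8 - 4*(6*K + 6*√2*√K) = 8 + (-24*K - 24*√2*√K) = 8 - 24*K - 24*√2*√K)
-414378 - (192 + 331*x((2 + B(-5))*1)) = -414378 - (192 + 331*(8 - 24*(2 + 0) - 24*√2*√((2 + 0)*1))) = -414378 - (192 + 331*(8 - 48 - 24*√2*√(2*1))) = -414378 - (192 + 331*(8 - 24*2 - 24*√2*√2)) = -414378 - (192 + 331*(8 - 48 - 48)) = -414378 - (192 + 331*(-88)) = -414378 - (192 - 29128) = -414378 - 1*(-28936) = -414378 + 28936 = -385442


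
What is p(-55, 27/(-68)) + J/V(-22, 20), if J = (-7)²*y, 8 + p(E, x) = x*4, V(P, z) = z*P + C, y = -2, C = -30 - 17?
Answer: -77715/8279 ≈ -9.3870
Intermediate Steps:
C = -47
V(P, z) = -47 + P*z (V(P, z) = z*P - 47 = P*z - 47 = -47 + P*z)
p(E, x) = -8 + 4*x (p(E, x) = -8 + x*4 = -8 + 4*x)
J = -98 (J = (-7)²*(-2) = 49*(-2) = -98)
p(-55, 27/(-68)) + J/V(-22, 20) = (-8 + 4*(27/(-68))) - 98/(-47 - 22*20) = (-8 + 4*(27*(-1/68))) - 98/(-47 - 440) = (-8 + 4*(-27/68)) - 98/(-487) = (-8 - 27/17) - 98*(-1/487) = -163/17 + 98/487 = -77715/8279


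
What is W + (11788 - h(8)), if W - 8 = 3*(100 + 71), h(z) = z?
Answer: 12301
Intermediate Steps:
W = 521 (W = 8 + 3*(100 + 71) = 8 + 3*171 = 8 + 513 = 521)
W + (11788 - h(8)) = 521 + (11788 - 1*8) = 521 + (11788 - 8) = 521 + 11780 = 12301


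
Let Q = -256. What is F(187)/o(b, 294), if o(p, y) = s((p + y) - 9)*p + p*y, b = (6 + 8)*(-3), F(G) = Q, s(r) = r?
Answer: 128/11277 ≈ 0.011351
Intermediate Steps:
F(G) = -256
b = -42 (b = 14*(-3) = -42)
o(p, y) = p*y + p*(-9 + p + y) (o(p, y) = ((p + y) - 9)*p + p*y = (-9 + p + y)*p + p*y = p*(-9 + p + y) + p*y = p*y + p*(-9 + p + y))
F(187)/o(b, 294) = -256*(-1/(42*(-9 - 42 + 2*294))) = -256*(-1/(42*(-9 - 42 + 588))) = -256/((-42*537)) = -256/(-22554) = -256*(-1/22554) = 128/11277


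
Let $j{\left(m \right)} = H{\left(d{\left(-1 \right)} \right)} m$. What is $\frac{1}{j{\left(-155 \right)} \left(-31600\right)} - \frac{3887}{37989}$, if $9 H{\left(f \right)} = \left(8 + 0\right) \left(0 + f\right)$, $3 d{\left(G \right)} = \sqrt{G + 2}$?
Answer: $- \frac{152307182297}{1488560976000} \approx -0.10232$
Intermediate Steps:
$d{\left(G \right)} = \frac{\sqrt{2 + G}}{3}$ ($d{\left(G \right)} = \frac{\sqrt{G + 2}}{3} = \frac{\sqrt{2 + G}}{3}$)
$H{\left(f \right)} = \frac{8 f}{9}$ ($H{\left(f \right)} = \frac{\left(8 + 0\right) \left(0 + f\right)}{9} = \frac{8 f}{9}$)
$j{\left(m \right)} = \frac{8 m}{27}$ ($j{\left(m \right)} = \frac{8 \frac{\sqrt{2 - 1}}{3}}{9} m = \frac{8 \frac{\sqrt{1}}{3}}{9} m = \frac{8 \cdot \frac{1}{3} \cdot 1}{9} m = \frac{8}{9} \cdot \frac{1}{3} m = \frac{8 m}{27}$)
$\frac{1}{j{\left(-155 \right)} \left(-31600\right)} - \frac{3887}{37989} = \frac{1}{\frac{8}{27} \left(-155\right) \left(-31600\right)} - \frac{3887}{37989} = \frac{1}{- \frac{1240}{27}} \left(- \frac{1}{31600}\right) - \frac{3887}{37989} = \left(- \frac{27}{1240}\right) \left(- \frac{1}{31600}\right) - \frac{3887}{37989} = \frac{27}{39184000} - \frac{3887}{37989} = - \frac{152307182297}{1488560976000}$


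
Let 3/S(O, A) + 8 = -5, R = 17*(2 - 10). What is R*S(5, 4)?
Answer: 408/13 ≈ 31.385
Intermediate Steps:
R = -136 (R = 17*(-8) = -136)
S(O, A) = -3/13 (S(O, A) = 3/(-8 - 5) = 3/(-13) = 3*(-1/13) = -3/13)
R*S(5, 4) = -136*(-3/13) = 408/13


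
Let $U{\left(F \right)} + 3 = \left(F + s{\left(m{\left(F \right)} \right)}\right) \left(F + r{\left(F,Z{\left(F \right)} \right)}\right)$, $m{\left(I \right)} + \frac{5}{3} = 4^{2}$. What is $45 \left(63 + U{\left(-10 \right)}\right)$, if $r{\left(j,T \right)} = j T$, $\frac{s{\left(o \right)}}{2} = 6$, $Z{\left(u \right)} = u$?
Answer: $10800$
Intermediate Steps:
$m{\left(I \right)} = \frac{43}{3}$ ($m{\left(I \right)} = - \frac{5}{3} + 4^{2} = - \frac{5}{3} + 16 = \frac{43}{3}$)
$s{\left(o \right)} = 12$ ($s{\left(o \right)} = 2 \cdot 6 = 12$)
$r{\left(j,T \right)} = T j$
$U{\left(F \right)} = -3 + \left(12 + F\right) \left(F + F^{2}\right)$ ($U{\left(F \right)} = -3 + \left(F + 12\right) \left(F + F F\right) = -3 + \left(12 + F\right) \left(F + F^{2}\right)$)
$45 \left(63 + U{\left(-10 \right)}\right) = 45 \left(63 + \left(-3 + \left(-10\right)^{3} + 12 \left(-10\right) + 13 \left(-10\right)^{2}\right)\right) = 45 \left(63 - -177\right) = 45 \left(63 + 177\right) = 45 \cdot 240 = 10800$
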